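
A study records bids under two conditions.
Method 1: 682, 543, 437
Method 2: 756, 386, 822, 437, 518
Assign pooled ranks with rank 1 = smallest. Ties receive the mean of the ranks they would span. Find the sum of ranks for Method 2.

22.5

Sorted (ascending): 386, 437, 437, 518, 543, 682, 756, 822
The 2 values of 437 occupy positions 2–3 → average rank (2+3)/2 = 2.5.
Method 2 values → pooled ranks: 756→7, 386→1, 822→8, 437→2.5, 518→4
Rank sum = 7 + 1 + 8 + 2.5 + 4 = 22.5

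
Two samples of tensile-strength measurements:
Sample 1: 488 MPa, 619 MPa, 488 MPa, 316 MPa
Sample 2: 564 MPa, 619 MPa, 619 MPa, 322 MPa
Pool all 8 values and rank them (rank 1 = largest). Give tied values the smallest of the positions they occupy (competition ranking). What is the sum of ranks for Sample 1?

Sorted (descending): 619, 619, 619, 564, 488, 488, 322, 316
The 3 values of 619 occupy positions 1–3 → each gets rank 1.
The 2 values of 488 occupy positions 5–6 → each gets rank 5.
Sample 1 values → pooled ranks: 488→5, 619→1, 488→5, 316→8
Rank sum = 5 + 1 + 5 + 8 = 19

19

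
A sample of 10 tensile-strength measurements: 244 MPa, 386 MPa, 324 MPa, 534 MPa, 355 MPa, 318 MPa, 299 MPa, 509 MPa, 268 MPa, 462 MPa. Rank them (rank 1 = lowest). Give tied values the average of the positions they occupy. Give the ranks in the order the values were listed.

Sorted (ascending): 244, 268, 299, 318, 324, 355, 386, 462, 509, 534
No ties — each value takes its position as its rank.

1, 7, 5, 10, 6, 4, 3, 9, 2, 8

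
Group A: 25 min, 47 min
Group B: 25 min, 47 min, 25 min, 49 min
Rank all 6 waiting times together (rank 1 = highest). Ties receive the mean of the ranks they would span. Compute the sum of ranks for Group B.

Sorted (descending): 49, 47, 47, 25, 25, 25
The 2 values of 47 occupy positions 2–3 → average rank (2+3)/2 = 2.5.
The 3 values of 25 occupy positions 4–6 → average rank 5.
Group B values → pooled ranks: 25→5, 47→2.5, 25→5, 49→1
Rank sum = 5 + 2.5 + 5 + 1 = 13.5

13.5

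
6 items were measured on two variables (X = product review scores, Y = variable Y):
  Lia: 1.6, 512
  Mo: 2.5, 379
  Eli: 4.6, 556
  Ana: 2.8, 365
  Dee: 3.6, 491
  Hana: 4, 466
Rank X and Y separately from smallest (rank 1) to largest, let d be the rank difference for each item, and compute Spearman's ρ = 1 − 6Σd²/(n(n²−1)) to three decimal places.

0.314

Ranks of variable 1: 1, 2, 6, 3, 4, 5
Ranks of variable 2: 5, 2, 6, 1, 4, 3
d = r₁ − r₂: -4, 0, 0, 2, 0, 2
d²: 16, 0, 0, 4, 0, 4; Σd² = 24
ρ = 1 − 6·24/(6·35) = 1 − 144/210 = 0.314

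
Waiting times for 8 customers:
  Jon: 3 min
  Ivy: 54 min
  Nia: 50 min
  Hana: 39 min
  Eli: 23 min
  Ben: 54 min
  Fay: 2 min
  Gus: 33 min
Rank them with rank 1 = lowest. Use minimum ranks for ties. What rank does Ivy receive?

7

Sorted (ascending): 2, 3, 23, 33, 39, 50, 54, 54
The 2 values of 54 occupy positions 7–8 → each gets rank 7.
Ivy has value 54 min → rank 7.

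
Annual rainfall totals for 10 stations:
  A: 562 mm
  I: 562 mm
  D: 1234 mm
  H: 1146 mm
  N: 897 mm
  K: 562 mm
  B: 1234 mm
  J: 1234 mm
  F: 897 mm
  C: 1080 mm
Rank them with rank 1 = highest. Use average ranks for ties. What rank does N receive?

6.5

Sorted (descending): 1234, 1234, 1234, 1146, 1080, 897, 897, 562, 562, 562
The 3 values of 1234 occupy positions 1–3 → average rank 2.
The 2 values of 897 occupy positions 6–7 → average rank (6+7)/2 = 6.5.
The 3 values of 562 occupy positions 8–10 → average rank 9.
N has value 897 mm → rank 6.5.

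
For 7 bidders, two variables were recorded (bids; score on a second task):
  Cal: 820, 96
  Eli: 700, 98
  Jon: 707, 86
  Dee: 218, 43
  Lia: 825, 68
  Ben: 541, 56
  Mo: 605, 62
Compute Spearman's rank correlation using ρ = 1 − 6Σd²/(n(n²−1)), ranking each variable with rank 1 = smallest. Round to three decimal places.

0.679

Ranks of variable 1: 6, 4, 5, 1, 7, 2, 3
Ranks of variable 2: 6, 7, 5, 1, 4, 2, 3
d = r₁ − r₂: 0, -3, 0, 0, 3, 0, 0
d²: 0, 9, 0, 0, 9, 0, 0; Σd² = 18
ρ = 1 − 6·18/(7·48) = 1 − 108/336 = 0.679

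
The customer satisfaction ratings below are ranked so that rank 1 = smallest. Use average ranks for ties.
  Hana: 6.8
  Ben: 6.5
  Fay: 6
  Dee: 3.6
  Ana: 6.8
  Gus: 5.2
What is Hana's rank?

5.5

Sorted (ascending): 3.6, 5.2, 6, 6.5, 6.8, 6.8
The 2 values of 6.8 occupy positions 5–6 → average rank (5+6)/2 = 5.5.
Hana has value 6.8 → rank 5.5.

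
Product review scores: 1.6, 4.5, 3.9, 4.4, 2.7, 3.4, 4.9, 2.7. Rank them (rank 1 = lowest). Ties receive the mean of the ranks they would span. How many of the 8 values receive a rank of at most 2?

1

Sorted (ascending): 1.6, 2.7, 2.7, 3.4, 3.9, 4.4, 4.5, 4.9
The 2 values of 2.7 occupy positions 2–3 → average rank (2+3)/2 = 2.5.
Ranks ≤ 2: {1} → 1 value.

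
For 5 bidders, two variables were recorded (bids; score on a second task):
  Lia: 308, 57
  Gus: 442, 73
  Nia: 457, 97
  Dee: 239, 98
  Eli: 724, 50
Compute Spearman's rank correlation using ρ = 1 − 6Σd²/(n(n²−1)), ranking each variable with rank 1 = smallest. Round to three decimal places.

Ranks of variable 1: 2, 3, 4, 1, 5
Ranks of variable 2: 2, 3, 4, 5, 1
d = r₁ − r₂: 0, 0, 0, -4, 4
d²: 0, 0, 0, 16, 16; Σd² = 32
ρ = 1 − 6·32/(5·24) = 1 − 192/120 = -0.600

-0.600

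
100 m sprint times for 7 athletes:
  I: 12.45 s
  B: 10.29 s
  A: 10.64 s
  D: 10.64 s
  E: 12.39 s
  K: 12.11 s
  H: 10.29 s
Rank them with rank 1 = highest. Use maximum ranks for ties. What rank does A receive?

5

Sorted (descending): 12.45, 12.39, 12.11, 10.64, 10.64, 10.29, 10.29
The 2 values of 10.64 occupy positions 4–5 → each gets rank 5.
The 2 values of 10.29 occupy positions 6–7 → each gets rank 7.
A has value 10.64 s → rank 5.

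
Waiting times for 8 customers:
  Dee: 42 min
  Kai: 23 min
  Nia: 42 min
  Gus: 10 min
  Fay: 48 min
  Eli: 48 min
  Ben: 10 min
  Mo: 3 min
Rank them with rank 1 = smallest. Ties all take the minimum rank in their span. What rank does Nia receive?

Sorted (ascending): 3, 10, 10, 23, 42, 42, 48, 48
The 2 values of 10 occupy positions 2–3 → each gets rank 2.
The 2 values of 42 occupy positions 5–6 → each gets rank 5.
The 2 values of 48 occupy positions 7–8 → each gets rank 7.
Nia has value 42 min → rank 5.

5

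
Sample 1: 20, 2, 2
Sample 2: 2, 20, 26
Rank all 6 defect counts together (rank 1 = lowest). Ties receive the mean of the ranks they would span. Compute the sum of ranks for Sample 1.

8.5

Sorted (ascending): 2, 2, 2, 20, 20, 26
The 3 values of 2 occupy positions 1–3 → average rank 2.
The 2 values of 20 occupy positions 4–5 → average rank (4+5)/2 = 4.5.
Sample 1 values → pooled ranks: 20→4.5, 2→2, 2→2
Rank sum = 4.5 + 2 + 2 = 8.5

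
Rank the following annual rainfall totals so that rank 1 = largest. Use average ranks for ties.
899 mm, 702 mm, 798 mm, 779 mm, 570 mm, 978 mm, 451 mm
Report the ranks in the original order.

2, 5, 3, 4, 6, 1, 7

Sorted (descending): 978, 899, 798, 779, 702, 570, 451
No ties — each value takes its position as its rank.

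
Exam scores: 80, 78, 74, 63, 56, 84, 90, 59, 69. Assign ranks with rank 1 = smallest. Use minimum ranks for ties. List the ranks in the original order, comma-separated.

Sorted (ascending): 56, 59, 63, 69, 74, 78, 80, 84, 90
No ties — each value takes its position as its rank.

7, 6, 5, 3, 1, 8, 9, 2, 4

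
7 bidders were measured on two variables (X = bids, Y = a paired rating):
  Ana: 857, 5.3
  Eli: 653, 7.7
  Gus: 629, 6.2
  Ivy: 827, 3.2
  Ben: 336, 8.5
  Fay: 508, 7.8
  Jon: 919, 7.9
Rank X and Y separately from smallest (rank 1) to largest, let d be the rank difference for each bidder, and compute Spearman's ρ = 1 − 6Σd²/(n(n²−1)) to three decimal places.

Ranks of variable 1: 6, 4, 3, 5, 1, 2, 7
Ranks of variable 2: 2, 4, 3, 1, 7, 5, 6
d = r₁ − r₂: 4, 0, 0, 4, -6, -3, 1
d²: 16, 0, 0, 16, 36, 9, 1; Σd² = 78
ρ = 1 − 6·78/(7·48) = 1 − 468/336 = -0.393

-0.393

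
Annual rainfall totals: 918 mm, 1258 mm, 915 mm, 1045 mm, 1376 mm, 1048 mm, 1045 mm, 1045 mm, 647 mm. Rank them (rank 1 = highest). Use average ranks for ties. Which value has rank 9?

647

Sorted (descending): 1376, 1258, 1048, 1045, 1045, 1045, 918, 915, 647
The 3 values of 1045 occupy positions 4–6 → average rank 5.
Rank 9 → value 647.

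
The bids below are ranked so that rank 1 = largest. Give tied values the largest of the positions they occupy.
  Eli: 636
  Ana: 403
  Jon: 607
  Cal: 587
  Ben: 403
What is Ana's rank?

5

Sorted (descending): 636, 607, 587, 403, 403
The 2 values of 403 occupy positions 4–5 → each gets rank 5.
Ana has value 403 → rank 5.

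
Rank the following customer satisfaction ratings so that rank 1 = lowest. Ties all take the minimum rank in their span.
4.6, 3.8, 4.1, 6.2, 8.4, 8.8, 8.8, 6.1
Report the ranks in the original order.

Sorted (ascending): 3.8, 4.1, 4.6, 6.1, 6.2, 8.4, 8.8, 8.8
The 2 values of 8.8 occupy positions 7–8 → each gets rank 7.

3, 1, 2, 5, 6, 7, 7, 4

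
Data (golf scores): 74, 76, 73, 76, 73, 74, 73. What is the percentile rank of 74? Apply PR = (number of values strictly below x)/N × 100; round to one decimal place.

42.9

N = 7.
Strictly below 74: 3. Equal to 74: 2.
PR = 3/7 × 100 = 42.9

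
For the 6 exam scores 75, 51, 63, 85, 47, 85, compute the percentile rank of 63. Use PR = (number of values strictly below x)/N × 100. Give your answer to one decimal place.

33.3

N = 6.
Strictly below 63: 2. Equal to 63: 1.
PR = 2/6 × 100 = 33.3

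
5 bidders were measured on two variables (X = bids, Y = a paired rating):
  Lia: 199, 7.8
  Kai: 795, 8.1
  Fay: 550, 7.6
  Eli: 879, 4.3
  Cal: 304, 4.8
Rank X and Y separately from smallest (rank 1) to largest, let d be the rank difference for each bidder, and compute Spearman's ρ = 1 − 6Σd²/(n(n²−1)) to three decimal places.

-0.300

Ranks of variable 1: 1, 4, 3, 5, 2
Ranks of variable 2: 4, 5, 3, 1, 2
d = r₁ − r₂: -3, -1, 0, 4, 0
d²: 9, 1, 0, 16, 0; Σd² = 26
ρ = 1 − 6·26/(5·24) = 1 − 156/120 = -0.300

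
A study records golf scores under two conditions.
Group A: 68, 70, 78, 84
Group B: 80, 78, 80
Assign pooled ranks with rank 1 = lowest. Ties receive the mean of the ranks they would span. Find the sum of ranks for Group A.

13.5

Sorted (ascending): 68, 70, 78, 78, 80, 80, 84
The 2 values of 78 occupy positions 3–4 → average rank (3+4)/2 = 3.5.
The 2 values of 80 occupy positions 5–6 → average rank (5+6)/2 = 5.5.
Group A values → pooled ranks: 68→1, 70→2, 78→3.5, 84→7
Rank sum = 1 + 2 + 3.5 + 7 = 13.5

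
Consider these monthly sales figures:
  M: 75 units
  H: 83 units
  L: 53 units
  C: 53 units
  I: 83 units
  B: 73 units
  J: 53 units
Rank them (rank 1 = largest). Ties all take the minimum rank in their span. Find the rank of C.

Sorted (descending): 83, 83, 75, 73, 53, 53, 53
The 2 values of 83 occupy positions 1–2 → each gets rank 1.
The 3 values of 53 occupy positions 5–7 → each gets rank 5.
C has value 53 units → rank 5.

5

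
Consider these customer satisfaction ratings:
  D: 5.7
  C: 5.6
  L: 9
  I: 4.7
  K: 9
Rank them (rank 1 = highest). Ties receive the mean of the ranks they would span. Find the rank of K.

Sorted (descending): 9, 9, 5.7, 5.6, 4.7
The 2 values of 9 occupy positions 1–2 → average rank (1+2)/2 = 1.5.
K has value 9 → rank 1.5.

1.5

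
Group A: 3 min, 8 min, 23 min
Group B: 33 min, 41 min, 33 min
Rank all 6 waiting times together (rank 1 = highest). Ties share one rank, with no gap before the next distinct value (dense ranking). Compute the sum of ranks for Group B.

5

Sorted (descending): 41, 33, 33, 23, 8, 3
The 2 values of 33 share dense rank 2.
Remaining distinct values take the next consecutive integers.
Group B values → pooled ranks: 33→2, 41→1, 33→2
Rank sum = 2 + 1 + 2 = 5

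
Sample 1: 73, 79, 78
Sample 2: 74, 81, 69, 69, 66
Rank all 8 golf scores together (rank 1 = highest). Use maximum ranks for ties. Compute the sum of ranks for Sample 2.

27

Sorted (descending): 81, 79, 78, 74, 73, 69, 69, 66
The 2 values of 69 occupy positions 6–7 → each gets rank 7.
Sample 2 values → pooled ranks: 74→4, 81→1, 69→7, 69→7, 66→8
Rank sum = 4 + 1 + 7 + 7 + 8 = 27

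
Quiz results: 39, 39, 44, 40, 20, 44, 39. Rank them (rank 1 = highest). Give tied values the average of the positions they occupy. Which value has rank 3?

Sorted (descending): 44, 44, 40, 39, 39, 39, 20
The 2 values of 44 occupy positions 1–2 → average rank (1+2)/2 = 1.5.
The 3 values of 39 occupy positions 4–6 → average rank 5.
Rank 3 → value 40.

40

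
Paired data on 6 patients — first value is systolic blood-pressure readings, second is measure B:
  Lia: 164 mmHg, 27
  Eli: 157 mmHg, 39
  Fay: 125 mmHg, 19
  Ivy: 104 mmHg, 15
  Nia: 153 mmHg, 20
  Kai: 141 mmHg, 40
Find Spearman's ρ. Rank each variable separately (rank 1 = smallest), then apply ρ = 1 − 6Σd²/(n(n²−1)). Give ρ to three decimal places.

Ranks of variable 1: 6, 5, 2, 1, 4, 3
Ranks of variable 2: 4, 5, 2, 1, 3, 6
d = r₁ − r₂: 2, 0, 0, 0, 1, -3
d²: 4, 0, 0, 0, 1, 9; Σd² = 14
ρ = 1 − 6·14/(6·35) = 1 − 84/210 = 0.600

0.600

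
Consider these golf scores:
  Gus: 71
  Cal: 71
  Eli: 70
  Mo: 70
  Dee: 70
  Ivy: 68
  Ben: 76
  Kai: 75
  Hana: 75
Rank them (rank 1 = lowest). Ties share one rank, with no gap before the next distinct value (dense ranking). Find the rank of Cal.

Sorted (ascending): 68, 70, 70, 70, 71, 71, 75, 75, 76
The 3 values of 70 share dense rank 2.
The 2 values of 71 share dense rank 3.
The 2 values of 75 share dense rank 4.
Remaining distinct values take the next consecutive integers.
Cal has value 71 → rank 3.

3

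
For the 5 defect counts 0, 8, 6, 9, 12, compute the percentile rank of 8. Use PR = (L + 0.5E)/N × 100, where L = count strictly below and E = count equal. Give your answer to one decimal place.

50.0

N = 5.
Strictly below 8: 2. Equal to 8: 1.
PR = (2 + 0.5·1)/5 × 100 = 50.0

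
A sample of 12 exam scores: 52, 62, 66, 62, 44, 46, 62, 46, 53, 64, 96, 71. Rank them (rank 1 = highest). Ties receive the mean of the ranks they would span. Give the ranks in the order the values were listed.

Sorted (descending): 96, 71, 66, 64, 62, 62, 62, 53, 52, 46, 46, 44
The 3 values of 62 occupy positions 5–7 → average rank 6.
The 2 values of 46 occupy positions 10–11 → average rank (10+11)/2 = 10.5.

9, 6, 3, 6, 12, 10.5, 6, 10.5, 8, 4, 1, 2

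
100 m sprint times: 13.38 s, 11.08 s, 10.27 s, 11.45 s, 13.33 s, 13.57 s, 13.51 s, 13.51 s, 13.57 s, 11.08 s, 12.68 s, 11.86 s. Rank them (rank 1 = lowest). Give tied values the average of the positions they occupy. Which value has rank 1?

Sorted (ascending): 10.27, 11.08, 11.08, 11.45, 11.86, 12.68, 13.33, 13.38, 13.51, 13.51, 13.57, 13.57
The 2 values of 11.08 occupy positions 2–3 → average rank (2+3)/2 = 2.5.
The 2 values of 13.51 occupy positions 9–10 → average rank (9+10)/2 = 9.5.
The 2 values of 13.57 occupy positions 11–12 → average rank (11+12)/2 = 11.5.
Rank 1 → value 10.27.

10.27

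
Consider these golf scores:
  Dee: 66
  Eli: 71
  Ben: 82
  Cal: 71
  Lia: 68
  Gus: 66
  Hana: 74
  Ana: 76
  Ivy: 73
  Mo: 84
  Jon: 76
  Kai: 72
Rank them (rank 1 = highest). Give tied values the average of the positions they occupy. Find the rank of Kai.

7

Sorted (descending): 84, 82, 76, 76, 74, 73, 72, 71, 71, 68, 66, 66
The 2 values of 76 occupy positions 3–4 → average rank (3+4)/2 = 3.5.
The 2 values of 71 occupy positions 8–9 → average rank (8+9)/2 = 8.5.
The 2 values of 66 occupy positions 11–12 → average rank (11+12)/2 = 11.5.
Kai has value 72 → rank 7.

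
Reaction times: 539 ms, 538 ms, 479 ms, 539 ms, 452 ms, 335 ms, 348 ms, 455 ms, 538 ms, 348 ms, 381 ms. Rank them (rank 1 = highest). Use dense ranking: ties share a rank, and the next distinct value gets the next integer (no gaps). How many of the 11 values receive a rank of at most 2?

4

Sorted (descending): 539, 539, 538, 538, 479, 455, 452, 381, 348, 348, 335
The 2 values of 539 share dense rank 1.
The 2 values of 538 share dense rank 2.
The 2 values of 348 share dense rank 7.
Remaining distinct values take the next consecutive integers.
Ranks ≤ 2: {1, 1, 2, 2} → 4 values.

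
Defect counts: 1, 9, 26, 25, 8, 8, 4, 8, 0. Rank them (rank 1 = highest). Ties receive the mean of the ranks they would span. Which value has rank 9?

Sorted (descending): 26, 25, 9, 8, 8, 8, 4, 1, 0
The 3 values of 8 occupy positions 4–6 → average rank 5.
Rank 9 → value 0.

0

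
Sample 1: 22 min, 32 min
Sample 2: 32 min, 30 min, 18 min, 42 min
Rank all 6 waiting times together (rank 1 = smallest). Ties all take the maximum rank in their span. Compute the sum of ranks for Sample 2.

15

Sorted (ascending): 18, 22, 30, 32, 32, 42
The 2 values of 32 occupy positions 4–5 → each gets rank 5.
Sample 2 values → pooled ranks: 32→5, 30→3, 18→1, 42→6
Rank sum = 5 + 3 + 1 + 6 = 15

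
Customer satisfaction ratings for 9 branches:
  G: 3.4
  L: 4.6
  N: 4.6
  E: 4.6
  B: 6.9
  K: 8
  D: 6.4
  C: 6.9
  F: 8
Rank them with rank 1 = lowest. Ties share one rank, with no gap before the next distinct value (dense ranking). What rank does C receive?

4

Sorted (ascending): 3.4, 4.6, 4.6, 4.6, 6.4, 6.9, 6.9, 8, 8
The 3 values of 4.6 share dense rank 2.
The 2 values of 6.9 share dense rank 4.
The 2 values of 8 share dense rank 5.
Remaining distinct values take the next consecutive integers.
C has value 6.9 → rank 4.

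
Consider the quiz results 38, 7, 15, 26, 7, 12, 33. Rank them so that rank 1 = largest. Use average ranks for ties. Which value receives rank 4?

Sorted (descending): 38, 33, 26, 15, 12, 7, 7
The 2 values of 7 occupy positions 6–7 → average rank (6+7)/2 = 6.5.
Rank 4 → value 15.

15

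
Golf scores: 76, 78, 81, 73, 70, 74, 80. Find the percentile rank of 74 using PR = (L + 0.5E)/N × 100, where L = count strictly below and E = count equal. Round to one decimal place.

N = 7.
Strictly below 74: 2. Equal to 74: 1.
PR = (2 + 0.5·1)/7 × 100 = 35.7

35.7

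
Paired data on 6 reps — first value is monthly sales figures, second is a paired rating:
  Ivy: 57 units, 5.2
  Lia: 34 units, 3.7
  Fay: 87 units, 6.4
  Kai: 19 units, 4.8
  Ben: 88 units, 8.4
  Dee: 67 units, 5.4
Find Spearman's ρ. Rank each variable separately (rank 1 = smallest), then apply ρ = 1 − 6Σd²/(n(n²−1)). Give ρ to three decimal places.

Ranks of variable 1: 3, 2, 5, 1, 6, 4
Ranks of variable 2: 3, 1, 5, 2, 6, 4
d = r₁ − r₂: 0, 1, 0, -1, 0, 0
d²: 0, 1, 0, 1, 0, 0; Σd² = 2
ρ = 1 − 6·2/(6·35) = 1 − 12/210 = 0.943

0.943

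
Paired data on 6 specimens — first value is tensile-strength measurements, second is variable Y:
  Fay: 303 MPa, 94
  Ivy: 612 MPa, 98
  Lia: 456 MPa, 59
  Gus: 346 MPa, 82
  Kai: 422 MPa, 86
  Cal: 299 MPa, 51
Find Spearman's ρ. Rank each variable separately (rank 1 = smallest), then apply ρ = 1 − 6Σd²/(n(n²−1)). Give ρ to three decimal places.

Ranks of variable 1: 2, 6, 5, 3, 4, 1
Ranks of variable 2: 5, 6, 2, 3, 4, 1
d = r₁ − r₂: -3, 0, 3, 0, 0, 0
d²: 9, 0, 9, 0, 0, 0; Σd² = 18
ρ = 1 − 6·18/(6·35) = 1 − 108/210 = 0.486

0.486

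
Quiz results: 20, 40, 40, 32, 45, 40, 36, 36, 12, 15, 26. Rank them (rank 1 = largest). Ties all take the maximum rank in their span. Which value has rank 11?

Sorted (descending): 45, 40, 40, 40, 36, 36, 32, 26, 20, 15, 12
The 3 values of 40 occupy positions 2–4 → each gets rank 4.
The 2 values of 36 occupy positions 5–6 → each gets rank 6.
Rank 11 → value 12.

12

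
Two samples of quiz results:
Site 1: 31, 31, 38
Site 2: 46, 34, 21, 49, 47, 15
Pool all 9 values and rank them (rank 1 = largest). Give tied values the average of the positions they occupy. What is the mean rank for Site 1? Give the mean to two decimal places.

Sorted (descending): 49, 47, 46, 38, 34, 31, 31, 21, 15
The 2 values of 31 occupy positions 6–7 → average rank (6+7)/2 = 6.5.
Site 1 values → pooled ranks: 31→6.5, 31→6.5, 38→4
Mean rank = (6.5 + 6.5 + 4) / 3 = 5.67

5.67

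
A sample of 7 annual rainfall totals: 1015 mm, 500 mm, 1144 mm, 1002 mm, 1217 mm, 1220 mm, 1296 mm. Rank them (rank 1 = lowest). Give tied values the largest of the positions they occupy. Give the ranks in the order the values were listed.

Sorted (ascending): 500, 1002, 1015, 1144, 1217, 1220, 1296
No ties — each value takes its position as its rank.

3, 1, 4, 2, 5, 6, 7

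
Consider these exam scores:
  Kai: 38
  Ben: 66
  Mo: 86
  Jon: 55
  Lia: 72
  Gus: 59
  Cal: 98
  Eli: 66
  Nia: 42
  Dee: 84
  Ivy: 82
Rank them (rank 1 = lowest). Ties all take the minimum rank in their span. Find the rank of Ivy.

Sorted (ascending): 38, 42, 55, 59, 66, 66, 72, 82, 84, 86, 98
The 2 values of 66 occupy positions 5–6 → each gets rank 5.
Ivy has value 82 → rank 8.

8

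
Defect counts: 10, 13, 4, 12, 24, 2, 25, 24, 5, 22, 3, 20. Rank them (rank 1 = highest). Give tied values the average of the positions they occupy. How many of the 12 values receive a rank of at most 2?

1

Sorted (descending): 25, 24, 24, 22, 20, 13, 12, 10, 5, 4, 3, 2
The 2 values of 24 occupy positions 2–3 → average rank (2+3)/2 = 2.5.
Ranks ≤ 2: {1} → 1 value.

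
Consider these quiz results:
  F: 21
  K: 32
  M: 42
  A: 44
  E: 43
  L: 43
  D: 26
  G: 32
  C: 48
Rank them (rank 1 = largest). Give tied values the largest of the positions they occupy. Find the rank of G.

Sorted (descending): 48, 44, 43, 43, 42, 32, 32, 26, 21
The 2 values of 43 occupy positions 3–4 → each gets rank 4.
The 2 values of 32 occupy positions 6–7 → each gets rank 7.
G has value 32 → rank 7.

7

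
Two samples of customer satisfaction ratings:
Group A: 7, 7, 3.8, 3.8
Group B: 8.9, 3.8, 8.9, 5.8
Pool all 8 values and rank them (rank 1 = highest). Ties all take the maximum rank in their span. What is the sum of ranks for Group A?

24

Sorted (descending): 8.9, 8.9, 7, 7, 5.8, 3.8, 3.8, 3.8
The 2 values of 8.9 occupy positions 1–2 → each gets rank 2.
The 2 values of 7 occupy positions 3–4 → each gets rank 4.
The 3 values of 3.8 occupy positions 6–8 → each gets rank 8.
Group A values → pooled ranks: 7→4, 7→4, 3.8→8, 3.8→8
Rank sum = 4 + 4 + 8 + 8 = 24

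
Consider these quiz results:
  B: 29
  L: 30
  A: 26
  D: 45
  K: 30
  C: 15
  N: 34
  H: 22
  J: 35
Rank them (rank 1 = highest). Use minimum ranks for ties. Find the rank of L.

Sorted (descending): 45, 35, 34, 30, 30, 29, 26, 22, 15
The 2 values of 30 occupy positions 4–5 → each gets rank 4.
L has value 30 → rank 4.

4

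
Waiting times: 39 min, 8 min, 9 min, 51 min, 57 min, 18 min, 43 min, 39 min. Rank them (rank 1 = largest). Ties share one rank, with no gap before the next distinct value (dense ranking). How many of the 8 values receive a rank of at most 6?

7

Sorted (descending): 57, 51, 43, 39, 39, 18, 9, 8
The 2 values of 39 share dense rank 4.
Remaining distinct values take the next consecutive integers.
Ranks ≤ 6: {1, 2, 3, 4, 4, 5, 6} → 7 values.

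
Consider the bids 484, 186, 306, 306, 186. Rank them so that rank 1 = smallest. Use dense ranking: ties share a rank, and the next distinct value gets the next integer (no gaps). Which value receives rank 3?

484

Sorted (ascending): 186, 186, 306, 306, 484
The 2 values of 186 share dense rank 1.
The 2 values of 306 share dense rank 2.
Remaining distinct values take the next consecutive integers.
Rank 3 → value 484.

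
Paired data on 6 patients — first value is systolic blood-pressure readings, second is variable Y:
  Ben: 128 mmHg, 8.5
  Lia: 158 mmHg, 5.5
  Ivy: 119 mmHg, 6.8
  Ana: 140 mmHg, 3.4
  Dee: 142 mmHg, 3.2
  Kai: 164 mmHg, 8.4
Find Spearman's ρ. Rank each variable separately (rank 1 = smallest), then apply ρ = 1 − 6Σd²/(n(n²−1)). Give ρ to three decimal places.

-0.143

Ranks of variable 1: 2, 5, 1, 3, 4, 6
Ranks of variable 2: 6, 3, 4, 2, 1, 5
d = r₁ − r₂: -4, 2, -3, 1, 3, 1
d²: 16, 4, 9, 1, 9, 1; Σd² = 40
ρ = 1 − 6·40/(6·35) = 1 − 240/210 = -0.143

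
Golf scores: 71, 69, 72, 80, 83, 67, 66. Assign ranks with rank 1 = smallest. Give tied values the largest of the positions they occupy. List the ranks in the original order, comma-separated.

Sorted (ascending): 66, 67, 69, 71, 72, 80, 83
No ties — each value takes its position as its rank.

4, 3, 5, 6, 7, 2, 1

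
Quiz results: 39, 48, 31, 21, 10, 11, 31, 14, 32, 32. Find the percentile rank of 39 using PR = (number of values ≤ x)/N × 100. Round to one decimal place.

N = 10.
Strictly below 39: 8. Equal to 39: 1.
PR = 9/10 × 100 = 90.0

90.0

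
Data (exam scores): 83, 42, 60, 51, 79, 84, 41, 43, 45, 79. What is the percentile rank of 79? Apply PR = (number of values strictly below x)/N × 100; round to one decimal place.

60.0

N = 10.
Strictly below 79: 6. Equal to 79: 2.
PR = 6/10 × 100 = 60.0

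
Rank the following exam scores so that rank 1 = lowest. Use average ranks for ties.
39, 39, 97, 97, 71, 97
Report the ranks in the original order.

1.5, 1.5, 5, 5, 3, 5

Sorted (ascending): 39, 39, 71, 97, 97, 97
The 2 values of 39 occupy positions 1–2 → average rank (1+2)/2 = 1.5.
The 3 values of 97 occupy positions 4–6 → average rank 5.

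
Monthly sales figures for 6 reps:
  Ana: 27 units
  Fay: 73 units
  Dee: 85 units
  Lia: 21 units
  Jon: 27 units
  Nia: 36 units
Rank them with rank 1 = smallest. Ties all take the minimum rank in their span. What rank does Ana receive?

Sorted (ascending): 21, 27, 27, 36, 73, 85
The 2 values of 27 occupy positions 2–3 → each gets rank 2.
Ana has value 27 units → rank 2.

2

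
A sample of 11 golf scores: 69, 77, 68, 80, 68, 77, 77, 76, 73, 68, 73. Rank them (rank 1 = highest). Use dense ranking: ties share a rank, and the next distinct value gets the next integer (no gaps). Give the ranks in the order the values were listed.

Sorted (descending): 80, 77, 77, 77, 76, 73, 73, 69, 68, 68, 68
The 3 values of 77 share dense rank 2.
The 2 values of 73 share dense rank 4.
The 3 values of 68 share dense rank 6.
Remaining distinct values take the next consecutive integers.

5, 2, 6, 1, 6, 2, 2, 3, 4, 6, 4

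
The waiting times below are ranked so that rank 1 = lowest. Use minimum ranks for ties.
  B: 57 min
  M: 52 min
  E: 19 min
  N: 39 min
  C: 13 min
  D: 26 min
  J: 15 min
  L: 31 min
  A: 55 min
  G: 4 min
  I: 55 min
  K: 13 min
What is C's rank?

Sorted (ascending): 4, 13, 13, 15, 19, 26, 31, 39, 52, 55, 55, 57
The 2 values of 13 occupy positions 2–3 → each gets rank 2.
The 2 values of 55 occupy positions 10–11 → each gets rank 10.
C has value 13 min → rank 2.

2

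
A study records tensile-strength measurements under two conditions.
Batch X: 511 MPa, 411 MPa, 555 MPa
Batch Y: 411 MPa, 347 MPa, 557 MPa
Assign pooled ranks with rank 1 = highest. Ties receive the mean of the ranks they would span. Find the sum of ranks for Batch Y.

Sorted (descending): 557, 555, 511, 411, 411, 347
The 2 values of 411 occupy positions 4–5 → average rank (4+5)/2 = 4.5.
Batch Y values → pooled ranks: 411→4.5, 347→6, 557→1
Rank sum = 4.5 + 6 + 1 = 11.5

11.5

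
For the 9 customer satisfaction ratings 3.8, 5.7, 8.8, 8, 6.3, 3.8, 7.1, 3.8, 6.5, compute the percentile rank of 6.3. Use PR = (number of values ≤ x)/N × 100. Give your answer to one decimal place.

N = 9.
Strictly below 6.3: 4. Equal to 6.3: 1.
PR = 5/9 × 100 = 55.6

55.6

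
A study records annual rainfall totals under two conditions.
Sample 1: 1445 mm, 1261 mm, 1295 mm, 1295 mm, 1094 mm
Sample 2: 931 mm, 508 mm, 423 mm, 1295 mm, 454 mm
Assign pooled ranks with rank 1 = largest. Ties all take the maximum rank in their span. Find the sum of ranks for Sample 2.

38

Sorted (descending): 1445, 1295, 1295, 1295, 1261, 1094, 931, 508, 454, 423
The 3 values of 1295 occupy positions 2–4 → each gets rank 4.
Sample 2 values → pooled ranks: 931→7, 508→8, 423→10, 1295→4, 454→9
Rank sum = 7 + 8 + 10 + 4 + 9 = 38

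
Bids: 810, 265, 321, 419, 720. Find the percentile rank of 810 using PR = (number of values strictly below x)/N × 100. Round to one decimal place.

80.0

N = 5.
Strictly below 810: 4. Equal to 810: 1.
PR = 4/5 × 100 = 80.0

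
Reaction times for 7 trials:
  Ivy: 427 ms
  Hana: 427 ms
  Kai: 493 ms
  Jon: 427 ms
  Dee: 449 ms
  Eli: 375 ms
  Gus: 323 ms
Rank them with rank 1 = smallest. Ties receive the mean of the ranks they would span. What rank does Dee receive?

Sorted (ascending): 323, 375, 427, 427, 427, 449, 493
The 3 values of 427 occupy positions 3–5 → average rank 4.
Dee has value 449 ms → rank 6.

6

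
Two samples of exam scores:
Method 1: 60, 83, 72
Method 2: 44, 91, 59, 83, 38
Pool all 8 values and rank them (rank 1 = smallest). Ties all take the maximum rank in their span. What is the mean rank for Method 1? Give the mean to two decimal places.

Sorted (ascending): 38, 44, 59, 60, 72, 83, 83, 91
The 2 values of 83 occupy positions 6–7 → each gets rank 7.
Method 1 values → pooled ranks: 60→4, 83→7, 72→5
Mean rank = (4 + 7 + 5) / 3 = 5.33

5.33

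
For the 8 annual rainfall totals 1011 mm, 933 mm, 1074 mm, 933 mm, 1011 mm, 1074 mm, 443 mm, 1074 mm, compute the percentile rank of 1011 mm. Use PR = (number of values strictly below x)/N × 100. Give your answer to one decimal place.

37.5

N = 8.
Strictly below 1011: 3. Equal to 1011: 2.
PR = 3/8 × 100 = 37.5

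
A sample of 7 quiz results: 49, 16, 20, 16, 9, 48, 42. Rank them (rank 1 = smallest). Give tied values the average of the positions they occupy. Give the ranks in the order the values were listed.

7, 2.5, 4, 2.5, 1, 6, 5

Sorted (ascending): 9, 16, 16, 20, 42, 48, 49
The 2 values of 16 occupy positions 2–3 → average rank (2+3)/2 = 2.5.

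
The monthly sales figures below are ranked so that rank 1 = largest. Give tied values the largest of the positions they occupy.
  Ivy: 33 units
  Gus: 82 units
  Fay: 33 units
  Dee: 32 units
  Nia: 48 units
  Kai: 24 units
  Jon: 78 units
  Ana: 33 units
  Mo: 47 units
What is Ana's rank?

Sorted (descending): 82, 78, 48, 47, 33, 33, 33, 32, 24
The 3 values of 33 occupy positions 5–7 → each gets rank 7.
Ana has value 33 units → rank 7.

7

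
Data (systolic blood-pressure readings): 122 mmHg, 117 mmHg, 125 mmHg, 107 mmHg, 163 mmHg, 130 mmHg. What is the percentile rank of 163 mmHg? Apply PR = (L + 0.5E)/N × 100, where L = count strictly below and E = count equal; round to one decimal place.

91.7

N = 6.
Strictly below 163: 5. Equal to 163: 1.
PR = (5 + 0.5·1)/6 × 100 = 91.7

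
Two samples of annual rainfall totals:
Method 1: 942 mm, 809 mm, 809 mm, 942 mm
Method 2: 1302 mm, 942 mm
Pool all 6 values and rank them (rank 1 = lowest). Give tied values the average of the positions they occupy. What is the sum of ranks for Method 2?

10

Sorted (ascending): 809, 809, 942, 942, 942, 1302
The 2 values of 809 occupy positions 1–2 → average rank (1+2)/2 = 1.5.
The 3 values of 942 occupy positions 3–5 → average rank 4.
Method 2 values → pooled ranks: 1302→6, 942→4
Rank sum = 6 + 4 = 10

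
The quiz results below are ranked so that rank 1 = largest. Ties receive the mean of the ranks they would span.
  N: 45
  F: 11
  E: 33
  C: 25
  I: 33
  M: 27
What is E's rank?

2.5

Sorted (descending): 45, 33, 33, 27, 25, 11
The 2 values of 33 occupy positions 2–3 → average rank (2+3)/2 = 2.5.
E has value 33 → rank 2.5.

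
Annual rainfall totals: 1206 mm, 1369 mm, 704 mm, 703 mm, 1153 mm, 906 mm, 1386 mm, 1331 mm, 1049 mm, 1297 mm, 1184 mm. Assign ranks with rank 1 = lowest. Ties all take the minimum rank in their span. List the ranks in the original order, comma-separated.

7, 10, 2, 1, 5, 3, 11, 9, 4, 8, 6

Sorted (ascending): 703, 704, 906, 1049, 1153, 1184, 1206, 1297, 1331, 1369, 1386
No ties — each value takes its position as its rank.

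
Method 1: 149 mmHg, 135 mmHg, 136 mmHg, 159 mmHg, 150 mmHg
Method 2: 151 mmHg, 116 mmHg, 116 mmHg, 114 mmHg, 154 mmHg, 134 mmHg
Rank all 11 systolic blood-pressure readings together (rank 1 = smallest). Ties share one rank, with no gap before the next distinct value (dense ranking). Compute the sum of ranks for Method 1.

32

Sorted (ascending): 114, 116, 116, 134, 135, 136, 149, 150, 151, 154, 159
The 2 values of 116 share dense rank 2.
Remaining distinct values take the next consecutive integers.
Method 1 values → pooled ranks: 149→6, 135→4, 136→5, 159→10, 150→7
Rank sum = 6 + 4 + 5 + 10 + 7 = 32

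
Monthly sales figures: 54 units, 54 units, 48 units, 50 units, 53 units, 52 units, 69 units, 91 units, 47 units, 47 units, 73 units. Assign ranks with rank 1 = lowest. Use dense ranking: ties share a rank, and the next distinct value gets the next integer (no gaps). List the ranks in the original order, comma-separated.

Sorted (ascending): 47, 47, 48, 50, 52, 53, 54, 54, 69, 73, 91
The 2 values of 47 share dense rank 1.
The 2 values of 54 share dense rank 6.
Remaining distinct values take the next consecutive integers.

6, 6, 2, 3, 5, 4, 7, 9, 1, 1, 8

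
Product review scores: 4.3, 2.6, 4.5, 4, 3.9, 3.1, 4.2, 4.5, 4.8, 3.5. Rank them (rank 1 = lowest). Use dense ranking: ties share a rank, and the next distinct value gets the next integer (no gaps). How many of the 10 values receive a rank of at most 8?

Sorted (ascending): 2.6, 3.1, 3.5, 3.9, 4, 4.2, 4.3, 4.5, 4.5, 4.8
The 2 values of 4.5 share dense rank 8.
Remaining distinct values take the next consecutive integers.
Ranks ≤ 8: {1, 2, 3, 4, 5, 6, 7, 8, 8} → 9 values.

9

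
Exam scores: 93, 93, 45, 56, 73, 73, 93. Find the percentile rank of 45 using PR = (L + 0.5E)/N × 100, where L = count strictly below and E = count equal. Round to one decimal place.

N = 7.
Strictly below 45: 0. Equal to 45: 1.
PR = (0 + 0.5·1)/7 × 100 = 7.1

7.1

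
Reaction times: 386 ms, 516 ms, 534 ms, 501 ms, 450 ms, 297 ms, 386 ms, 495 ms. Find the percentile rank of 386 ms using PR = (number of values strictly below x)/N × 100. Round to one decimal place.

N = 8.
Strictly below 386: 1. Equal to 386: 2.
PR = 1/8 × 100 = 12.5

12.5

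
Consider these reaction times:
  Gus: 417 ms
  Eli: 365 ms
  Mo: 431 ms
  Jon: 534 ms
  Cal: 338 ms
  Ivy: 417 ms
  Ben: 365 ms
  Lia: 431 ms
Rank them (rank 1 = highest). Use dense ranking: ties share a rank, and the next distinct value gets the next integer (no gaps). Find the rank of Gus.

Sorted (descending): 534, 431, 431, 417, 417, 365, 365, 338
The 2 values of 431 share dense rank 2.
The 2 values of 417 share dense rank 3.
The 2 values of 365 share dense rank 4.
Remaining distinct values take the next consecutive integers.
Gus has value 417 ms → rank 3.

3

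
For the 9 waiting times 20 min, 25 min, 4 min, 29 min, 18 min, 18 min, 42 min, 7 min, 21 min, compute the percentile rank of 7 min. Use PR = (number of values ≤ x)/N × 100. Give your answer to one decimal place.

22.2

N = 9.
Strictly below 7: 1. Equal to 7: 1.
PR = 2/9 × 100 = 22.2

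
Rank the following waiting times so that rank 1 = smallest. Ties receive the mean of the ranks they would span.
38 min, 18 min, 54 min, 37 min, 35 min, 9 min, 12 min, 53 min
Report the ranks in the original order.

Sorted (ascending): 9, 12, 18, 35, 37, 38, 53, 54
No ties — each value takes its position as its rank.

6, 3, 8, 5, 4, 1, 2, 7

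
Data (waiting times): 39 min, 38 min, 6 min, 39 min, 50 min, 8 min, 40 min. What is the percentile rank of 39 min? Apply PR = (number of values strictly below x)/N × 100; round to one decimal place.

42.9

N = 7.
Strictly below 39: 3. Equal to 39: 2.
PR = 3/7 × 100 = 42.9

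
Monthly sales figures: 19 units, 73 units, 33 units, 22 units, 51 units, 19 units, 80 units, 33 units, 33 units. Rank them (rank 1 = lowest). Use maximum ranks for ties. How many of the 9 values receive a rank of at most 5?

Sorted (ascending): 19, 19, 22, 33, 33, 33, 51, 73, 80
The 2 values of 19 occupy positions 1–2 → each gets rank 2.
The 3 values of 33 occupy positions 4–6 → each gets rank 6.
Ranks ≤ 5: {2, 2, 3} → 3 values.

3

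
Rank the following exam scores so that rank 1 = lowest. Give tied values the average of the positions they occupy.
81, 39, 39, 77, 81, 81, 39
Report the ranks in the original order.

Sorted (ascending): 39, 39, 39, 77, 81, 81, 81
The 3 values of 39 occupy positions 1–3 → average rank 2.
The 3 values of 81 occupy positions 5–7 → average rank 6.

6, 2, 2, 4, 6, 6, 2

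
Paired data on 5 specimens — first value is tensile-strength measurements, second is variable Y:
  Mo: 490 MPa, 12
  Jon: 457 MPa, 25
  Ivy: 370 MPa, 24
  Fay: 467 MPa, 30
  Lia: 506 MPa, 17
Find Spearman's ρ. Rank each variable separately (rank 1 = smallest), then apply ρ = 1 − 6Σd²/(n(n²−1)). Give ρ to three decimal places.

-0.500

Ranks of variable 1: 4, 2, 1, 3, 5
Ranks of variable 2: 1, 4, 3, 5, 2
d = r₁ − r₂: 3, -2, -2, -2, 3
d²: 9, 4, 4, 4, 9; Σd² = 30
ρ = 1 − 6·30/(5·24) = 1 − 180/120 = -0.500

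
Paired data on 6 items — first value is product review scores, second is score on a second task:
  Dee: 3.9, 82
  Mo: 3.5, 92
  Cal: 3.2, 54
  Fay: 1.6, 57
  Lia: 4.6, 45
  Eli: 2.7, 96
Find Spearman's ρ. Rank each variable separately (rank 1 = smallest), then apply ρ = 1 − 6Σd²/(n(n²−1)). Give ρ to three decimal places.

-0.371

Ranks of variable 1: 5, 4, 3, 1, 6, 2
Ranks of variable 2: 4, 5, 2, 3, 1, 6
d = r₁ − r₂: 1, -1, 1, -2, 5, -4
d²: 1, 1, 1, 4, 25, 16; Σd² = 48
ρ = 1 − 6·48/(6·35) = 1 − 288/210 = -0.371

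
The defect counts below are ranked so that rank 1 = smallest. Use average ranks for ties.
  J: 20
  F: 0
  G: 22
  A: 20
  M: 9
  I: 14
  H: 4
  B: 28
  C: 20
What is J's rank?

6

Sorted (ascending): 0, 4, 9, 14, 20, 20, 20, 22, 28
The 3 values of 20 occupy positions 5–7 → average rank 6.
J has value 20 → rank 6.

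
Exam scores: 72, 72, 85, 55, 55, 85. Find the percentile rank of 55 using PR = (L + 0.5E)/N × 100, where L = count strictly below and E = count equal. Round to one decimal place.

16.7

N = 6.
Strictly below 55: 0. Equal to 55: 2.
PR = (0 + 0.5·2)/6 × 100 = 16.7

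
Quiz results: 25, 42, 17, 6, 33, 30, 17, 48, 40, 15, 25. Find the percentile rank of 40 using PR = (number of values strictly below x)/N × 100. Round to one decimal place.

72.7

N = 11.
Strictly below 40: 8. Equal to 40: 1.
PR = 8/11 × 100 = 72.7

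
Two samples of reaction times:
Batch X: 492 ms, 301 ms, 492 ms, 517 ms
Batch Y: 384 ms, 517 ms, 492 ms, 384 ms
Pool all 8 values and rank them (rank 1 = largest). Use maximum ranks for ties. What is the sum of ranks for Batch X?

20

Sorted (descending): 517, 517, 492, 492, 492, 384, 384, 301
The 2 values of 517 occupy positions 1–2 → each gets rank 2.
The 3 values of 492 occupy positions 3–5 → each gets rank 5.
The 2 values of 384 occupy positions 6–7 → each gets rank 7.
Batch X values → pooled ranks: 492→5, 301→8, 492→5, 517→2
Rank sum = 5 + 8 + 5 + 2 = 20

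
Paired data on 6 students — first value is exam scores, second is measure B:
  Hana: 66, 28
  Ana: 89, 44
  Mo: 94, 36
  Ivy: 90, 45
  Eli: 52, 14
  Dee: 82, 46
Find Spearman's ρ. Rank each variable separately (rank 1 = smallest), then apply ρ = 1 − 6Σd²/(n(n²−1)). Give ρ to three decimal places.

Ranks of variable 1: 2, 4, 6, 5, 1, 3
Ranks of variable 2: 2, 4, 3, 5, 1, 6
d = r₁ − r₂: 0, 0, 3, 0, 0, -3
d²: 0, 0, 9, 0, 0, 9; Σd² = 18
ρ = 1 − 6·18/(6·35) = 1 − 108/210 = 0.486

0.486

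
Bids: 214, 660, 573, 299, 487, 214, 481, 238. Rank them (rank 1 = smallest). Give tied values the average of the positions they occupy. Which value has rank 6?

487

Sorted (ascending): 214, 214, 238, 299, 481, 487, 573, 660
The 2 values of 214 occupy positions 1–2 → average rank (1+2)/2 = 1.5.
Rank 6 → value 487.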